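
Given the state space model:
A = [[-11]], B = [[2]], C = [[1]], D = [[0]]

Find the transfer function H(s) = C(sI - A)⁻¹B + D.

(sI - A)⁻¹ = 1/(s + 11). H(s) = 1 × 2/(s + 11) + 0 = 2/(s + 11).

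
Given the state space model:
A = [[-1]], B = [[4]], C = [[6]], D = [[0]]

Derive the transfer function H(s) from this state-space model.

(sI - A)⁻¹ = 1/(s + 1). H(s) = 6 × 4/(s + 1) + 0 = 24/(s + 1).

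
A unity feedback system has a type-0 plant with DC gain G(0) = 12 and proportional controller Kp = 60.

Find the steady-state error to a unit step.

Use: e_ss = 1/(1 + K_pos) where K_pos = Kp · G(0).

K_pos = Kp · G(0) = 60 × 12 = 720. e_ss = 1/(1 + 720) = 0.0014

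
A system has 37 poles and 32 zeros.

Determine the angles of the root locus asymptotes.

n - m = 37 - 32 = 5. Angles: θk = (2k + 1)·180°/5 = 36°, 108°, 180°, 252°, 324°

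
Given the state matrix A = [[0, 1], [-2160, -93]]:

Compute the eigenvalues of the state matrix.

det(A - λI) = λ² - (-93)λ + 2160 = (λ - (-48))(λ - (-45)). Eigenvalues: -48, -45.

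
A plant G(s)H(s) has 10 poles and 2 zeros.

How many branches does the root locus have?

Root locus has n branches where n = number of poles = 10.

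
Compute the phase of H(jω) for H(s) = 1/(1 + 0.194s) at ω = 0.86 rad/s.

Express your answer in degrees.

Phase = -arctan(ωτ) = -arctan(0.86 × 0.194) = -9.5°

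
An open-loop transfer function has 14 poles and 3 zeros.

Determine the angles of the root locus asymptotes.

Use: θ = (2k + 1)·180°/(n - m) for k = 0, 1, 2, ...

n - m = 14 - 3 = 11. Angles: θk = (2k + 1)·180°/11 = 16.36°, 49.09°, 81.82°, 114.55°, 147.27°, 180°, 212.73°, 245.45°, 278.18°, 310.91°, 343.64°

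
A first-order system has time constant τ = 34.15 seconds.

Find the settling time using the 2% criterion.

For first-order system, 2% settling time ≈ 4τ = 4 × 34.15 = 136.6 s.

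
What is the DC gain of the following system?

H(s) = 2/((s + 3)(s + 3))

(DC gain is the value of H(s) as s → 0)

DC gain = H(0) = 2/(3 × 3) = 2/9 = 0.2222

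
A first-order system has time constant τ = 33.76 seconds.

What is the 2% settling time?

For first-order system, 2% settling time ≈ 4τ = 4 × 33.76 = 135.04 s.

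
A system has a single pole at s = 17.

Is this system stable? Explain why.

Pole at s = 17 is in the right half-plane. Unstable.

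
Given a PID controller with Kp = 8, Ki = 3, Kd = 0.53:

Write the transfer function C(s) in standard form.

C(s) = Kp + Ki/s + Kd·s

Substituting values: C(s) = 8 + 3/s + 0.53s = (0.53s² + 8s + 3)/s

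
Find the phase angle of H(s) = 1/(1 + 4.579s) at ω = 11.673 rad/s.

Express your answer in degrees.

Phase = -arctan(ωτ) = -arctan(11.673 × 4.579) = -88.9°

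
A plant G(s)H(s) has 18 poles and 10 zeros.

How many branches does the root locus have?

Root locus has n branches where n = number of poles = 18.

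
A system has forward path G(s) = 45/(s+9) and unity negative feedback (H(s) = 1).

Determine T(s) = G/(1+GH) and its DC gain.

T(s) = G/(1+GH) = [45/(s+9)] / [1 + 45/(s+9)] = 45/(s+9+45) = 45/(s+54). DC gain = 45/54 = 0.8333.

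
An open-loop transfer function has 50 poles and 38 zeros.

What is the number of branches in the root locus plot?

Root locus has n branches where n = number of poles = 50.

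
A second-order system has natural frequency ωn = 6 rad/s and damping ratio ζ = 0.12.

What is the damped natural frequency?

ωd = ωn√(1 - ζ²) = 6√(1 - 0.12²) = 5.96 rad/s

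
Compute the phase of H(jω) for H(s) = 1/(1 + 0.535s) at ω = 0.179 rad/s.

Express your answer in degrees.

Phase = -arctan(ωτ) = -arctan(0.179 × 0.535) = -5.5°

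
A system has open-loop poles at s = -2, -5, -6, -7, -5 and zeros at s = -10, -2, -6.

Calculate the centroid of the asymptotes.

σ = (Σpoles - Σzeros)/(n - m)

σ = (Σpoles - Σzeros)/(n - m) = (-25 - (-18))/(5 - 3) = -7/2 = -3.5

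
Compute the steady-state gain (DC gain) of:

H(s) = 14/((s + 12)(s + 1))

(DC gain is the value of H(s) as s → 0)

DC gain = H(0) = 14/(12 × 1) = 14/12 = 1.1667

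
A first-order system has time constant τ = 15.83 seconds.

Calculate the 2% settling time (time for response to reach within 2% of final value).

For first-order system, 2% settling time ≈ 4τ = 4 × 15.83 = 63.32 s.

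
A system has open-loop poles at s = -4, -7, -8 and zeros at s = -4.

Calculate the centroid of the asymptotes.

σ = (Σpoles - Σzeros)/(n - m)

σ = (Σpoles - Σzeros)/(n - m) = (-19 - (-4))/(3 - 1) = -15/2 = -7.5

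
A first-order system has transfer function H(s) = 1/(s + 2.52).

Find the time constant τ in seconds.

For H(s) = 1/(s + 1/τ), the pole is at -1/τ = -2.52, so τ = 1/2.52 = 0.3968 s.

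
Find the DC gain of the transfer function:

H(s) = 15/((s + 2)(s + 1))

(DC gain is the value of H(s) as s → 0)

DC gain = H(0) = 15/(2 × 1) = 15/2 = 7.5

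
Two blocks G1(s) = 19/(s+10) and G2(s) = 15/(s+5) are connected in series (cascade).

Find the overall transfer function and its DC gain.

Series: multiply transfer functions. G_eq = 19/(s+10) × 15/(s+5) = 285/((s+10)(s+5)). DC gain = 285/(10×5) = 5.7.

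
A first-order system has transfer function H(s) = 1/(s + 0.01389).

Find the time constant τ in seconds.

For H(s) = 1/(s + 1/τ), the pole is at -1/τ = -0.01389, so τ = 1/0.01389 = 71.99 s.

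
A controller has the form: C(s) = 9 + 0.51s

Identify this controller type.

This is a Proportional-Derivative (PD) controller.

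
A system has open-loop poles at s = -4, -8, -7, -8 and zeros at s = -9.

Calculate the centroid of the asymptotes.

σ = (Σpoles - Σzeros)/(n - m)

σ = (Σpoles - Σzeros)/(n - m) = (-27 - (-9))/(4 - 1) = -18/3 = -6.0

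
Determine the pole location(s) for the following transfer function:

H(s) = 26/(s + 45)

Pole is where denominator = 0: s + 45 = 0, so s = -45.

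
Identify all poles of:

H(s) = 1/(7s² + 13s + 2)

Discriminant = 13² - 4×7×2 = 169 - 56 = 113 > 0, so two distinct real poles. Using quadratic formula: s = (-13 ± √113)/(2×7) = (-13 ± √113)/14, with √113 ≈ 10.6301. s₁ ≈ -0.1693, s₂ ≈ -1.6879. Poles: s₁ = -0.1693, s₂ = -1.6879.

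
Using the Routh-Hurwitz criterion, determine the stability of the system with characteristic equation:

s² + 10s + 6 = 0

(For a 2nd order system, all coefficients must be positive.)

Coefficients: 1, 10, 6. All positive, so system is stable.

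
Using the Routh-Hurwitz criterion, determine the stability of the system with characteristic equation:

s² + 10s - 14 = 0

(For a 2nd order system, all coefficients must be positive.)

Coefficients: 1, 10, -14. c=-14 not positive, so system is unstable.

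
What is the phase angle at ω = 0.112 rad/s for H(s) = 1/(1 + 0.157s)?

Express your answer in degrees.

Phase = -arctan(ωτ) = -arctan(0.112 × 0.157) = -1.0°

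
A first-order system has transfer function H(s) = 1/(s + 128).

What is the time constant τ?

For H(s) = 1/(s + 1/τ), the pole is at -1/τ = -128, so τ = 1/128 = 0.0078125 s.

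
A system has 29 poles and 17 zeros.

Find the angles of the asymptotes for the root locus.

n - m = 29 - 17 = 12. Angles: θk = (2k + 1)·180°/12 = 15°, 45°, 75°, 105°, 135°, 165°, 195°, 225°, 255°, 285°, 315°, 345°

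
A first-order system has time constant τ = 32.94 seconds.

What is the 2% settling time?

For first-order system, 2% settling time ≈ 4τ = 4 × 32.94 = 131.76 s.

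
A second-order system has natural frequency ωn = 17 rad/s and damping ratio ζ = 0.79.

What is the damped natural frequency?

ωd = ωn√(1 - ζ²) = 17√(1 - 0.79²) = 10.42 rad/s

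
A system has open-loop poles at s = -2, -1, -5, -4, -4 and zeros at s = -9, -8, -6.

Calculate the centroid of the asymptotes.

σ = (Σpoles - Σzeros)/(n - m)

σ = (Σpoles - Σzeros)/(n - m) = (-16 - (-23))/(5 - 3) = 7/2 = 3.5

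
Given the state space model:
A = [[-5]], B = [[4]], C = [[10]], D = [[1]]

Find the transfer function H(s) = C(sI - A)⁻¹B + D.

(sI - A)⁻¹ = 1/(s + 5). H(s) = 10×4/(s + 5) + 1 = (s + 45)/(s + 5).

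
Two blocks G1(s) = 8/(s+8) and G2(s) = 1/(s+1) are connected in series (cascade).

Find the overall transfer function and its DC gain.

Series: multiply transfer functions. G_eq = 8/(s+8) × 1/(s+1) = 8/((s+8)(s+1)). DC gain = 8/(8×1) = 1.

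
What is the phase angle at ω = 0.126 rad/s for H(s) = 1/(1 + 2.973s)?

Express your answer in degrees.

Phase = -arctan(ωτ) = -arctan(0.126 × 2.973) = -20.5°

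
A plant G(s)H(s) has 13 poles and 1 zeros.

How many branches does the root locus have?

Root locus has n branches where n = number of poles = 13.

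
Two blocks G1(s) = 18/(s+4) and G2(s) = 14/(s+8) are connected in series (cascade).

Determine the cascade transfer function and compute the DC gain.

Series: multiply transfer functions. G_eq = 18/(s+4) × 14/(s+8) = 252/((s+4)(s+8)). DC gain = 252/(4×8) = 7.875.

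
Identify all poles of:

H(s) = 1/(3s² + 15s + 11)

Discriminant = 15² - 4×3×11 = 225 - 132 = 93 > 0, so two distinct real poles. Using quadratic formula: s = (-15 ± √93)/(2×3) = (-15 ± √93)/6, with √93 ≈ 9.6437. s₁ ≈ -0.8927, s₂ ≈ -4.1073. Poles: s₁ = -0.8927, s₂ = -4.1073.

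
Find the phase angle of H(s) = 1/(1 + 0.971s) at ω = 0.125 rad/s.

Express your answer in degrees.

Phase = -arctan(ωτ) = -arctan(0.125 × 0.971) = -6.9°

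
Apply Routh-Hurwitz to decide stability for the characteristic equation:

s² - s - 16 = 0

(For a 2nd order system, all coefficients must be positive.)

Coefficients: 1, -1, -16. b=-1, c=-16 not positive, so system is unstable.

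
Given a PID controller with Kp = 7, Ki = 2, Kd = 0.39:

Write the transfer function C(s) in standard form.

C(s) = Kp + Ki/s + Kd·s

Substituting values: C(s) = 7 + 2/s + 0.39s = (0.39s² + 7s + 2)/s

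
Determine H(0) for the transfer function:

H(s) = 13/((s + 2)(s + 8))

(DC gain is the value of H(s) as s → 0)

DC gain = H(0) = 13/(2 × 8) = 13/16 = 0.8125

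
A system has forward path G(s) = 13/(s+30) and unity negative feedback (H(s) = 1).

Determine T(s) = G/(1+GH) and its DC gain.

T(s) = G/(1+GH) = [13/(s+30)] / [1 + 13/(s+30)] = 13/(s+30+13) = 13/(s+43). DC gain = 13/43 = 0.3023.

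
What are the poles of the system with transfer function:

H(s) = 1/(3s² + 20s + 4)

Discriminant = 20² - 4×3×4 = 400 - 48 = 352 > 0, so two distinct real poles. Using quadratic formula: s = (-20 ± √352)/(2×3) = (-20 ± √352)/6, with √352 ≈ 18.7617. s₁ ≈ -0.2064, s₂ ≈ -6.4603. Poles: s₁ = -0.2064, s₂ = -6.4603.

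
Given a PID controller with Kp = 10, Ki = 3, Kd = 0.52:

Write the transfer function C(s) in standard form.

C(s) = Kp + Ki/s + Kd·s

Substituting values: C(s) = 10 + 3/s + 0.52s = (0.52s² + 10s + 3)/s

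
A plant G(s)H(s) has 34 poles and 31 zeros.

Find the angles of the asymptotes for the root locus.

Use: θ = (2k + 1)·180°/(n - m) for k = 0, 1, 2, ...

n - m = 34 - 31 = 3. Angles: θk = (2k + 1)·180°/3 = 60°, 180°, 300°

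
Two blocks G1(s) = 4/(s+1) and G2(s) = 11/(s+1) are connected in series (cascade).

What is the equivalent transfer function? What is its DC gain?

Series: multiply transfer functions. G_eq = 4/(s+1) × 11/(s+1) = 44/((s+1)(s+1)). DC gain = 44/(1×1) = 44.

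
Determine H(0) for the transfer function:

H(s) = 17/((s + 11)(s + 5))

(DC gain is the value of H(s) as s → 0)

DC gain = H(0) = 17/(11 × 5) = 17/55 = 0.3091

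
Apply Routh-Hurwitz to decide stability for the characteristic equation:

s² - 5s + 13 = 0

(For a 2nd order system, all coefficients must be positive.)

Coefficients: 1, -5, 13. b=-5 not positive, so system is unstable.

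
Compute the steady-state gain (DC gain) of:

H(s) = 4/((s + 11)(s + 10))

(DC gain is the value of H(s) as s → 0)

DC gain = H(0) = 4/(11 × 10) = 4/110 = 0.0364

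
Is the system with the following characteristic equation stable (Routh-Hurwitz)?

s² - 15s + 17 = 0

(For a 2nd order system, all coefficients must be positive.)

Coefficients: 1, -15, 17. b=-15 not positive, so system is unstable.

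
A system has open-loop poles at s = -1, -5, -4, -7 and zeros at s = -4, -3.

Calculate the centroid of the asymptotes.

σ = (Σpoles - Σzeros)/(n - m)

σ = (Σpoles - Σzeros)/(n - m) = (-17 - (-7))/(4 - 2) = -10/2 = -5.0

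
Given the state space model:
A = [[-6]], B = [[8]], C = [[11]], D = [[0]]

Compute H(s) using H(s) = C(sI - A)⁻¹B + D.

(sI - A)⁻¹ = 1/(s + 6). H(s) = 11 × 8/(s + 6) + 0 = 88/(s + 6).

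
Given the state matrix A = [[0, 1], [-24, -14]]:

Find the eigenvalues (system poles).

det(A - λI) = λ² - (-14)λ + 24 = (λ - (-12))(λ - (-2)). Eigenvalues: -12, -2.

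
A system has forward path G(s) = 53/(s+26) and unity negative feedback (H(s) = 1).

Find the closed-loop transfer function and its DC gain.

T(s) = G/(1+GH) = [53/(s+26)] / [1 + 53/(s+26)] = 53/(s+26+53) = 53/(s+79). DC gain = 53/79 = 0.6709.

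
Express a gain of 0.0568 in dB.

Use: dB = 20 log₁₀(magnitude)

dB = 20 log₁₀(0.0568) = -24.9 dB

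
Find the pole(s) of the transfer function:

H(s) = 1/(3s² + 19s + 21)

Discriminant = 19² - 4×3×21 = 361 - 252 = 109 > 0, so two distinct real poles. Using quadratic formula: s = (-19 ± √109)/(2×3) = (-19 ± √109)/6, with √109 ≈ 10.4403. s₁ ≈ -1.4266, s₂ ≈ -4.9067. Poles: s₁ = -1.4266, s₂ = -4.9067.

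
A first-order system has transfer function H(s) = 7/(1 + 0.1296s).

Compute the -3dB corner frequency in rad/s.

Corner frequency = 1/τ = 1/0.1296 = 7.716 rad/s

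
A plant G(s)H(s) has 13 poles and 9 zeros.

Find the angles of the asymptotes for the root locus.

n - m = 13 - 9 = 4. Angles: θk = (2k + 1)·180°/4 = 45°, 135°, 225°, 315°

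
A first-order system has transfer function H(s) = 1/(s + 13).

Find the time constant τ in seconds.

For H(s) = 1/(s + 1/τ), the pole is at -1/τ = -13, so τ = 1/13 = 0.0769 s.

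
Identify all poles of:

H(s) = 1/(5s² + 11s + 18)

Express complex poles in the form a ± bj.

Discriminant = 11² - 4×5×18 = 121 - 360 = -239 < 0, so the poles are a complex conjugate pair s = (-11 ± j√239)/(2×5). Real part = -11/(2×5) = -11/10 = -1.1; imaginary part = ±√239/(2×5) ≈ 1.5460. Poles: s = -1.1 ± 1.5460j.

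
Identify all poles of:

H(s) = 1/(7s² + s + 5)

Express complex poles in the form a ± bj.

Discriminant = 1² - 4×7×5 = 1 - 140 = -139 < 0, so the poles are a complex conjugate pair s = (-1 ± j√139)/(2×7). Real part = -1/(2×7) = -1/14 ≈ -0.0714; imaginary part = ±√139/(2×7) ≈ 0.8421. Poles: s = -0.0714 ± 0.8421j.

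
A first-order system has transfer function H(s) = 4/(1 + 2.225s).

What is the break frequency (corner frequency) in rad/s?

Corner frequency = 1/τ = 1/2.225 = 0.449 rad/s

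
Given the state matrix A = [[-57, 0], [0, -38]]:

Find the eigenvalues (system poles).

For diagonal matrix, eigenvalues are diagonal entries: λ₁ = -57, λ₂ = -38.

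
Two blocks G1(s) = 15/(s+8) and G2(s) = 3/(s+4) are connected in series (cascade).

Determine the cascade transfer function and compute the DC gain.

Series: multiply transfer functions. G_eq = 15/(s+8) × 3/(s+4) = 45/((s+8)(s+4)). DC gain = 45/(8×4) = 1.40625.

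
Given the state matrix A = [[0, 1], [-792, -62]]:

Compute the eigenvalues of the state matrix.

det(A - λI) = λ² - (-62)λ + 792 = (λ - (-44))(λ - (-18)). Eigenvalues: -44, -18.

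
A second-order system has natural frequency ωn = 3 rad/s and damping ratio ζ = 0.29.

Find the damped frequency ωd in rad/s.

ωd = ωn√(1 - ζ²) = 3√(1 - 0.29²) = 2.87 rad/s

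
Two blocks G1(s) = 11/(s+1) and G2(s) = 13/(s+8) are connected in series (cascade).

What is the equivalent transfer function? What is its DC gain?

Series: multiply transfer functions. G_eq = 11/(s+1) × 13/(s+8) = 143/((s+1)(s+8)). DC gain = 143/(1×8) = 17.875.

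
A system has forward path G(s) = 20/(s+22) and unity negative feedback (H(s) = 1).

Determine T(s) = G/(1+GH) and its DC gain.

T(s) = G/(1+GH) = [20/(s+22)] / [1 + 20/(s+22)] = 20/(s+22+20) = 20/(s+42). DC gain = 20/42 = 0.4762.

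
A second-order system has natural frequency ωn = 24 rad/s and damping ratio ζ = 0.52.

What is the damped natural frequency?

ωd = ωn√(1 - ζ²) = 24√(1 - 0.52²) = 20.5 rad/s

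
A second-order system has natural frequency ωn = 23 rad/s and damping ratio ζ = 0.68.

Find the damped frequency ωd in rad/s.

ωd = ωn√(1 - ζ²) = 23√(1 - 0.68²) = 16.86 rad/s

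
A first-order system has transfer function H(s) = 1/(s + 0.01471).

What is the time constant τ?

For H(s) = 1/(s + 1/τ), the pole is at -1/τ = -0.01471, so τ = 1/0.01471 = 67.98 s.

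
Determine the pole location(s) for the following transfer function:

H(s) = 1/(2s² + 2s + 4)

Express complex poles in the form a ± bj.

Discriminant = 2² - 4×2×4 = 4 - 32 = -28 < 0, so the poles are a complex conjugate pair s = (-2 ± j√28)/(2×2). Real part = -2/(2×2) = -2/4 = -0.5; imaginary part = ±√28/(2×2) ≈ 1.3229. Poles: s = -0.5 ± 1.3229j.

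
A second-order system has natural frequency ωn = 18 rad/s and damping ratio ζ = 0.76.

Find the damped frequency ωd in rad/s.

ωd = ωn√(1 - ζ²) = 18√(1 - 0.76²) = 11.7 rad/s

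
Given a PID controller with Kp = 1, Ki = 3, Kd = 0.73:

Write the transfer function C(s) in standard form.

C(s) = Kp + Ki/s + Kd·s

Substituting values: C(s) = 1 + 3/s + 0.73s = (0.73s² + s + 3)/s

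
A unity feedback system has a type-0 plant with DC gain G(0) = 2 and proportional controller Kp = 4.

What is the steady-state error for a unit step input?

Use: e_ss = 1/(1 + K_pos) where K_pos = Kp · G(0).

K_pos = Kp · G(0) = 4 × 2 = 8. e_ss = 1/(1 + 8) = 0.1111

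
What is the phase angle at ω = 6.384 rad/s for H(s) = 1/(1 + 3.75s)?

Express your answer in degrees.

Phase = -arctan(ωτ) = -arctan(6.384 × 3.75) = -87.6°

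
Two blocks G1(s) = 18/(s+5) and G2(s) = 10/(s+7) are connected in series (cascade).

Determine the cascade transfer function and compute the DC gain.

Series: multiply transfer functions. G_eq = 18/(s+5) × 10/(s+7) = 180/((s+5)(s+7)). DC gain = 180/(5×7) = 5.1429.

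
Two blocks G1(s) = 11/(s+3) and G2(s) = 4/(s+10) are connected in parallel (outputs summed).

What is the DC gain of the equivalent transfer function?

Parallel: G_eq = G1 + G2. DC gain = G1(0) + G2(0) = 11/3 + 4/10 = 3.6667 + 0.4 = 4.0667.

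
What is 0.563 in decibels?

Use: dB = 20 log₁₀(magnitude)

dB = 20 log₁₀(0.563) = -5.0 dB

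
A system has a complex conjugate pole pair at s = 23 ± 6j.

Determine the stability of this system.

Real part of poles is 23 (> 0, right half-plane). Unstable.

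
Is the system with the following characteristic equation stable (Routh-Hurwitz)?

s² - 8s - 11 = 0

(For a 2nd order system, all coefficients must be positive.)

Coefficients: 1, -8, -11. b=-8, c=-11 not positive, so system is unstable.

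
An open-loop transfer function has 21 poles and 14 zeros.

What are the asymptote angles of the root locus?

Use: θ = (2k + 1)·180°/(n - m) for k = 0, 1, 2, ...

n - m = 21 - 14 = 7. Angles: θk = (2k + 1)·180°/7 = 25.71°, 77.14°, 128.57°, 180°, 231.43°, 282.86°, 334.29°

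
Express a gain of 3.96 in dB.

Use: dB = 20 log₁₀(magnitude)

dB = 20 log₁₀(3.96) = 12.0 dB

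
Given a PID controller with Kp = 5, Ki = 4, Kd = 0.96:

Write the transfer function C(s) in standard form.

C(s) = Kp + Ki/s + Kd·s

Substituting values: C(s) = 5 + 4/s + 0.96s = (0.96s² + 5s + 4)/s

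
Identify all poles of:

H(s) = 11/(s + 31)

Pole is where denominator = 0: s + 31 = 0, so s = -31.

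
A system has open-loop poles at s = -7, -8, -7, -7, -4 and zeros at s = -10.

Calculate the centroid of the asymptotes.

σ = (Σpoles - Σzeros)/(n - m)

σ = (Σpoles - Σzeros)/(n - m) = (-33 - (-10))/(5 - 1) = -23/4 = -5.75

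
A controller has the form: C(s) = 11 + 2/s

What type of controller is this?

This is a Proportional-Integral (PI) controller.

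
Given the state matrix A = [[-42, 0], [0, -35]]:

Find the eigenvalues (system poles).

For diagonal matrix, eigenvalues are diagonal entries: λ₁ = -42, λ₂ = -35.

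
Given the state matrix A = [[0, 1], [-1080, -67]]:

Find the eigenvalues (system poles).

det(A - λI) = λ² - (-67)λ + 1080 = (λ - (-40))(λ - (-27)). Eigenvalues: -40, -27.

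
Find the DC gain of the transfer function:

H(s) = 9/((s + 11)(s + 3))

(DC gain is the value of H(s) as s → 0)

DC gain = H(0) = 9/(11 × 3) = 9/33 = 0.2727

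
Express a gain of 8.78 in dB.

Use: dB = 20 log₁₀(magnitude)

dB = 20 log₁₀(8.78) = 18.9 dB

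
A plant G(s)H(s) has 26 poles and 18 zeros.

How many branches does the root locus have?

Root locus has n branches where n = number of poles = 26.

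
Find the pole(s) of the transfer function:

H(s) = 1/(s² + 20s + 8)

Discriminant = 20² - 4×1×8 = 400 - 32 = 368 > 0, so two distinct real poles. Using quadratic formula: s = (-20 ± √368)/(2×1) = (-20 ± √368)/2, with √368 ≈ 19.1833. s₁ ≈ -0.4083, s₂ ≈ -19.5917. Poles: s₁ = -0.4083, s₂ = -19.5917.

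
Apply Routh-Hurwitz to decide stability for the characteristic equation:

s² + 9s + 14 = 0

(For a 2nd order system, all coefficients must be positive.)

Coefficients: 1, 9, 14. All positive, so system is stable.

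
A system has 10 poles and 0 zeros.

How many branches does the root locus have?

Root locus has n branches where n = number of poles = 10.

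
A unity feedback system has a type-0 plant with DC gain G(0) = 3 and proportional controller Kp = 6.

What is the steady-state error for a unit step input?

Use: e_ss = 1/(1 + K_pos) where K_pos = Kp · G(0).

K_pos = Kp · G(0) = 6 × 3 = 18. e_ss = 1/(1 + 18) = 0.0526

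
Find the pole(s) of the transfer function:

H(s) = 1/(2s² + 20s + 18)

Discriminant = 20² - 4×2×18 = 400 - 144 = 256 > 0, so two distinct real poles. Using quadratic formula: s = (-20 ± √256)/(2×2) = (-20 ± √256)/4, with √256 = 16. s₁ = -4/4 = -1, s₂ = -36/4 = -9. Poles: s₁ = -1, s₂ = -9.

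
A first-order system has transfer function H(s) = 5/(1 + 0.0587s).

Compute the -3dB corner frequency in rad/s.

Corner frequency = 1/τ = 1/0.0587 = 17.036 rad/s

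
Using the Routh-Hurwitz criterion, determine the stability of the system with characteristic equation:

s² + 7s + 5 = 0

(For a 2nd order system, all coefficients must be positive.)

Coefficients: 1, 7, 5. All positive, so system is stable.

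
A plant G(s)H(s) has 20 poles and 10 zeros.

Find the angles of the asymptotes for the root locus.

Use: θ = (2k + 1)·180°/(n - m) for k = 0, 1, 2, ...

n - m = 20 - 10 = 10. Angles: θk = (2k + 1)·180°/10 = 18°, 54°, 90°, 126°, 162°, 198°, 234°, 270°, 306°, 342°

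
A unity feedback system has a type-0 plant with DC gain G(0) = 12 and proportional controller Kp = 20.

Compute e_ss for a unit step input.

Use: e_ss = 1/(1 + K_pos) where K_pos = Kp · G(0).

K_pos = Kp · G(0) = 20 × 12 = 240. e_ss = 1/(1 + 240) = 0.0041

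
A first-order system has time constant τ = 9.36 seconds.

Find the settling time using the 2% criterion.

For first-order system, 2% settling time ≈ 4τ = 4 × 9.36 = 37.44 s.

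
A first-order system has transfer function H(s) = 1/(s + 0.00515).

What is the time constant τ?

For H(s) = 1/(s + 1/τ), the pole is at -1/τ = -0.00515, so τ = 1/0.00515 = 194.2 s.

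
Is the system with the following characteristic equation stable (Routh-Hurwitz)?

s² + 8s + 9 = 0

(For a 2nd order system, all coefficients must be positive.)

Coefficients: 1, 8, 9. All positive, so system is stable.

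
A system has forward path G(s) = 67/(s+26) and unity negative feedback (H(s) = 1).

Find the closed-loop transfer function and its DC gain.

T(s) = G/(1+GH) = [67/(s+26)] / [1 + 67/(s+26)] = 67/(s+26+67) = 67/(s+93). DC gain = 67/93 = 0.7204.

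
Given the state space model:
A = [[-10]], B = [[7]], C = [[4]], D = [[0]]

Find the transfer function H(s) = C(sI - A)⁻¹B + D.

(sI - A)⁻¹ = 1/(s + 10). H(s) = 4 × 7/(s + 10) + 0 = 28/(s + 10).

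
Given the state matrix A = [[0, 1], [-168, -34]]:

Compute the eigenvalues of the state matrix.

det(A - λI) = λ² - (-34)λ + 168 = (λ - (-28))(λ - (-6)). Eigenvalues: -28, -6.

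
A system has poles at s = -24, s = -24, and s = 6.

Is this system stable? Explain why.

Pole(s) at s = 6 are not in the left half-plane. System is unstable.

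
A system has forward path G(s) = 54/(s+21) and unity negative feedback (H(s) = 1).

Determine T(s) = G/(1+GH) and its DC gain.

T(s) = G/(1+GH) = [54/(s+21)] / [1 + 54/(s+21)] = 54/(s+21+54) = 54/(s+75). DC gain = 54/75 = 0.72.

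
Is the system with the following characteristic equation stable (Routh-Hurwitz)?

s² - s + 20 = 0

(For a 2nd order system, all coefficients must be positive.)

Coefficients: 1, -1, 20. b=-1 not positive, so system is unstable.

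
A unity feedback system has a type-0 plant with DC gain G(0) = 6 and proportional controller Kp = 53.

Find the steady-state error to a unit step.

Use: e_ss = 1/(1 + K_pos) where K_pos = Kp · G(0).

K_pos = Kp · G(0) = 53 × 6 = 318. e_ss = 1/(1 + 318) = 0.0031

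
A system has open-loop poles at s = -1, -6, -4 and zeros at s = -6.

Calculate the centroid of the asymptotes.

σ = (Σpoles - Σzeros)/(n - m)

σ = (Σpoles - Σzeros)/(n - m) = (-11 - (-6))/(3 - 1) = -5/2 = -2.5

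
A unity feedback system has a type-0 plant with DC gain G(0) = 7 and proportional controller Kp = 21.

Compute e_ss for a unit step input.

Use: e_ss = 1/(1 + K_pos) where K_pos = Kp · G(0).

K_pos = Kp · G(0) = 21 × 7 = 147. e_ss = 1/(1 + 147) = 0.0068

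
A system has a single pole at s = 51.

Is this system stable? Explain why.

Pole at s = 51 is in the right half-plane. Unstable.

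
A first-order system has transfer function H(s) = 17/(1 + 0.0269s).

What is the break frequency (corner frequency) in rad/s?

Corner frequency = 1/τ = 1/0.0269 = 37.175 rad/s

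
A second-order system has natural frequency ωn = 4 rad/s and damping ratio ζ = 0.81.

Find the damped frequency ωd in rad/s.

ωd = ωn√(1 - ζ²) = 4√(1 - 0.81²) = 2.35 rad/s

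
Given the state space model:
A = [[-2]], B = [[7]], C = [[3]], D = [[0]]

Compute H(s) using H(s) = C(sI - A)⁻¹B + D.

(sI - A)⁻¹ = 1/(s + 2). H(s) = 3 × 7/(s + 2) + 0 = 21/(s + 2).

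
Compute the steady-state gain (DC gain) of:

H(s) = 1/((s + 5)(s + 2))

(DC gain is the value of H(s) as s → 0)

DC gain = H(0) = 1/(5 × 2) = 1/10 = 0.1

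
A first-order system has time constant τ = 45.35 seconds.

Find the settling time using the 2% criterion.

For first-order system, 2% settling time ≈ 4τ = 4 × 45.35 = 181.4 s.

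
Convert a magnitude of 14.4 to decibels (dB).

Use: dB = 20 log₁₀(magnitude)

dB = 20 log₁₀(14.4) = 23.2 dB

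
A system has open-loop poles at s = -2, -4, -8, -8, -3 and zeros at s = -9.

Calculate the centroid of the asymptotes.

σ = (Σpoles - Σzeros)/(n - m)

σ = (Σpoles - Σzeros)/(n - m) = (-25 - (-9))/(5 - 1) = -16/4 = -4.0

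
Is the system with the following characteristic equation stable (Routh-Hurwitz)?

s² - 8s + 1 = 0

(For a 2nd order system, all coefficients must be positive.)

Coefficients: 1, -8, 1. b=-8 not positive, so system is unstable.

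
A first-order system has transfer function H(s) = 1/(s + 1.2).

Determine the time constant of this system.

For H(s) = 1/(s + 1/τ), the pole is at -1/τ = -1.2, so τ = 1/1.2 = 0.8333 s.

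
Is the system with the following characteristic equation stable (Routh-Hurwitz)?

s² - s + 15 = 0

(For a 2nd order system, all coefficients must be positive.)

Coefficients: 1, -1, 15. b=-1 not positive, so system is unstable.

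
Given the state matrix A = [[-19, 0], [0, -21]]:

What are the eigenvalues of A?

For diagonal matrix, eigenvalues are diagonal entries: λ₁ = -19, λ₂ = -21.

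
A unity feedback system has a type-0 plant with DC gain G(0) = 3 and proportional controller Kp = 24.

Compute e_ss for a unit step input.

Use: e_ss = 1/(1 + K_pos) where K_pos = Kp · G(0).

K_pos = Kp · G(0) = 24 × 3 = 72. e_ss = 1/(1 + 72) = 0.0137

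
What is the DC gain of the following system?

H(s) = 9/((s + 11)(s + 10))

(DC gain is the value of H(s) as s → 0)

DC gain = H(0) = 9/(11 × 10) = 9/110 = 0.0818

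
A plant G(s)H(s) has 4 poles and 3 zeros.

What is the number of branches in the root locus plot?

Root locus has n branches where n = number of poles = 4.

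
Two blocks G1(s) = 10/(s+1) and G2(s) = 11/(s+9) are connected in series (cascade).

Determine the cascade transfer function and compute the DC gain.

Series: multiply transfer functions. G_eq = 10/(s+1) × 11/(s+9) = 110/((s+1)(s+9)). DC gain = 110/(1×9) = 12.2222.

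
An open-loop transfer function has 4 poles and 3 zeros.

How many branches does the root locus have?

Root locus has n branches where n = number of poles = 4.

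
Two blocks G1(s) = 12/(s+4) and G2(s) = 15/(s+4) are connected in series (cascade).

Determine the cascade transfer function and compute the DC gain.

Series: multiply transfer functions. G_eq = 12/(s+4) × 15/(s+4) = 180/((s+4)(s+4)). DC gain = 180/(4×4) = 11.25.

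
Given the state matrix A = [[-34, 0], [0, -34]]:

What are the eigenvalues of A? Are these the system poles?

For diagonal matrix, eigenvalues are diagonal entries: λ₁ = -34, λ₂ = -34. Eigenvalues of A = system poles.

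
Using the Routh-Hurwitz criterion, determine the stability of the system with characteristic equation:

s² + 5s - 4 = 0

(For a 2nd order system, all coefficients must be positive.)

Coefficients: 1, 5, -4. c=-4 not positive, so system is unstable.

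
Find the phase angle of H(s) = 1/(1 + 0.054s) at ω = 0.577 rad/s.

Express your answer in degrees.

Phase = -arctan(ωτ) = -arctan(0.577 × 0.054) = -1.8°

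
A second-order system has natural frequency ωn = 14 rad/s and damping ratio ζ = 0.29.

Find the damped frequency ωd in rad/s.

ωd = ωn√(1 - ζ²) = 14√(1 - 0.29²) = 13.4 rad/s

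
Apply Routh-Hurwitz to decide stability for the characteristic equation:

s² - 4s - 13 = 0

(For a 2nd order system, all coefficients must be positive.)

Coefficients: 1, -4, -13. b=-4, c=-13 not positive, so system is unstable.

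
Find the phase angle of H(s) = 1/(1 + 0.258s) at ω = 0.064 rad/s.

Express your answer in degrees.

Phase = -arctan(ωτ) = -arctan(0.064 × 0.258) = -0.9°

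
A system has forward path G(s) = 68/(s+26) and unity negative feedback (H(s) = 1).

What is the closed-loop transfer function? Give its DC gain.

T(s) = G/(1+GH) = [68/(s+26)] / [1 + 68/(s+26)] = 68/(s+26+68) = 68/(s+94). DC gain = 68/94 = 0.7234.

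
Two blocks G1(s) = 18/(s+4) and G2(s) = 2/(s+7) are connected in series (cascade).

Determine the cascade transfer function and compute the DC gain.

Series: multiply transfer functions. G_eq = 18/(s+4) × 2/(s+7) = 36/((s+4)(s+7)). DC gain = 36/(4×7) = 1.2857.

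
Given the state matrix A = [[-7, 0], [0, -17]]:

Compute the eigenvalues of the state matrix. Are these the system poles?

For diagonal matrix, eigenvalues are diagonal entries: λ₁ = -7, λ₂ = -17. Eigenvalues of A = system poles.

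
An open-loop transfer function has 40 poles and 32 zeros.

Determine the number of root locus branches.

Root locus has n branches where n = number of poles = 40.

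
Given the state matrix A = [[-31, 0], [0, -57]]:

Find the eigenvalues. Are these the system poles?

For diagonal matrix, eigenvalues are diagonal entries: λ₁ = -31, λ₂ = -57. Eigenvalues of A = system poles.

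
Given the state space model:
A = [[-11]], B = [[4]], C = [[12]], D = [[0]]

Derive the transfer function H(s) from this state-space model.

(sI - A)⁻¹ = 1/(s + 11). H(s) = 12 × 4/(s + 11) + 0 = 48/(s + 11).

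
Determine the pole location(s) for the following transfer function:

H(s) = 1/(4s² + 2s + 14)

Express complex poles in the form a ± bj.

Discriminant = 2² - 4×4×14 = 4 - 224 = -220 < 0, so the poles are a complex conjugate pair s = (-2 ± j√220)/(2×4). Real part = -2/(2×4) = -2/8 = -0.25; imaginary part = ±√220/(2×4) ≈ 1.8540. Poles: s = -0.25 ± 1.8540j.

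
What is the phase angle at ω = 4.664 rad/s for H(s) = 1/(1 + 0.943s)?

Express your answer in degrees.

Phase = -arctan(ωτ) = -arctan(4.664 × 0.943) = -77.2°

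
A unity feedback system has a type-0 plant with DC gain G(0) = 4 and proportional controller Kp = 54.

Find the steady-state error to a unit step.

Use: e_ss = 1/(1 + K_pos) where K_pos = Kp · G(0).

K_pos = Kp · G(0) = 54 × 4 = 216. e_ss = 1/(1 + 216) = 0.0046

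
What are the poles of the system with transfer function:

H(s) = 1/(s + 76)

Pole is where denominator = 0: s + 76 = 0, so s = -76.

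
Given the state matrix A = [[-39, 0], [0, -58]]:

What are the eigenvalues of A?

For diagonal matrix, eigenvalues are diagonal entries: λ₁ = -39, λ₂ = -58.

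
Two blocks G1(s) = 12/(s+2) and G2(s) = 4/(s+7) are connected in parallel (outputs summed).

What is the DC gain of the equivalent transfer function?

Parallel: G_eq = G1 + G2. DC gain = G1(0) + G2(0) = 12/2 + 4/7 = 6 + 0.5714 = 6.5714.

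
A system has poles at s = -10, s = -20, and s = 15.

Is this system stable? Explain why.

Pole(s) at s = 15 are not in the left half-plane. System is unstable.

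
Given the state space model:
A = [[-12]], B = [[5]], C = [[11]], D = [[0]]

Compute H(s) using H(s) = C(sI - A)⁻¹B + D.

(sI - A)⁻¹ = 1/(s + 12). H(s) = 11 × 5/(s + 12) + 0 = 55/(s + 12).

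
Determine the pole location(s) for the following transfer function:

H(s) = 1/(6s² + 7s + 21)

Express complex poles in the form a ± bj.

Discriminant = 7² - 4×6×21 = 49 - 504 = -455 < 0, so the poles are a complex conjugate pair s = (-7 ± j√455)/(2×6). Real part = -7/(2×6) = -7/12 ≈ -0.5833; imaginary part = ±√455/(2×6) ≈ 1.7776. Poles: s = -0.5833 ± 1.7776j.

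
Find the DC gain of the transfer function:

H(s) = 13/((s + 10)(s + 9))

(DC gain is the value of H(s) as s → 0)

DC gain = H(0) = 13/(10 × 9) = 13/90 = 0.1444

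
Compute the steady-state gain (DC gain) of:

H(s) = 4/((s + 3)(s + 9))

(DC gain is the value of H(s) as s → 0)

DC gain = H(0) = 4/(3 × 9) = 4/27 = 0.1481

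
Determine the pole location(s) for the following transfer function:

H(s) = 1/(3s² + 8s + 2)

Discriminant = 8² - 4×3×2 = 64 - 24 = 40 > 0, so two distinct real poles. Using quadratic formula: s = (-8 ± √40)/(2×3) = (-8 ± √40)/6, with √40 ≈ 6.3246. s₁ ≈ -0.2792, s₂ ≈ -2.3874. Poles: s₁ = -0.2792, s₂ = -2.3874.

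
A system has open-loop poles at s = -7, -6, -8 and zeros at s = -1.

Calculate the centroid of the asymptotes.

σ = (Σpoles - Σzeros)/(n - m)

σ = (Σpoles - Σzeros)/(n - m) = (-21 - (-1))/(3 - 1) = -20/2 = -10.0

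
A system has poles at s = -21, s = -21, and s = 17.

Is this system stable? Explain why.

Pole(s) at s = 17 are not in the left half-plane. System is unstable.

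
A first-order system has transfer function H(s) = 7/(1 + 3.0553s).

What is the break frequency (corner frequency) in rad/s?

Corner frequency = 1/τ = 1/3.0553 = 0.327 rad/s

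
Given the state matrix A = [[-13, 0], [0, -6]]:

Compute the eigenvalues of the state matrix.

For diagonal matrix, eigenvalues are diagonal entries: λ₁ = -13, λ₂ = -6.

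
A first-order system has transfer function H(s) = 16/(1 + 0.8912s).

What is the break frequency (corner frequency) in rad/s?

Corner frequency = 1/τ = 1/0.8912 = 1.122 rad/s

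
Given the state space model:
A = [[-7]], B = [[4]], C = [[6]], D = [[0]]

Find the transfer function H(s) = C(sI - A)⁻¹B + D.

(sI - A)⁻¹ = 1/(s + 7). H(s) = 6 × 4/(s + 7) + 0 = 24/(s + 7).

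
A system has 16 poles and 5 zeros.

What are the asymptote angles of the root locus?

n - m = 16 - 5 = 11. Angles: θk = (2k + 1)·180°/11 = 16.36°, 49.09°, 81.82°, 114.55°, 147.27°, 180°, 212.73°, 245.45°, 278.18°, 310.91°, 343.64°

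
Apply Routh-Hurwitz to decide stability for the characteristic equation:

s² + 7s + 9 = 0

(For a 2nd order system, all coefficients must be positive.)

Coefficients: 1, 7, 9. All positive, so system is stable.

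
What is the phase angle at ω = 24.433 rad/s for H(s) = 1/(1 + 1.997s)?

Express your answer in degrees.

Phase = -arctan(ωτ) = -arctan(24.433 × 1.997) = -88.8°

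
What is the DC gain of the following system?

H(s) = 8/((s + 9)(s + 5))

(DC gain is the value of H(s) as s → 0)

DC gain = H(0) = 8/(9 × 5) = 8/45 = 0.1778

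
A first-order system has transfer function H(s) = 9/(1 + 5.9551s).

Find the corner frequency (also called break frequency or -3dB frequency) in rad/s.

Corner frequency = 1/τ = 1/5.9551 = 0.168 rad/s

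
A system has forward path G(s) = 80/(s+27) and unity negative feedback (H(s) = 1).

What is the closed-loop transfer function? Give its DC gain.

T(s) = G/(1+GH) = [80/(s+27)] / [1 + 80/(s+27)] = 80/(s+27+80) = 80/(s+107). DC gain = 80/107 = 0.7477.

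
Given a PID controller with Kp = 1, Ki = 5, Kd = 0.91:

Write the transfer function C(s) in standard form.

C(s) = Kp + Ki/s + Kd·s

Substituting values: C(s) = 1 + 5/s + 0.91s = (0.91s² + s + 5)/s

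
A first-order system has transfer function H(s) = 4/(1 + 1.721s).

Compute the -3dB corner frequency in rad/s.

Corner frequency = 1/τ = 1/1.721 = 0.581 rad/s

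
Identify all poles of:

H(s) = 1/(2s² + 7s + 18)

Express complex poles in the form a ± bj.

Discriminant = 7² - 4×2×18 = 49 - 144 = -95 < 0, so the poles are a complex conjugate pair s = (-7 ± j√95)/(2×2). Real part = -7/(2×2) = -7/4 = -1.75; imaginary part = ±√95/(2×2) ≈ 2.4367. Poles: s = -1.75 ± 2.4367j.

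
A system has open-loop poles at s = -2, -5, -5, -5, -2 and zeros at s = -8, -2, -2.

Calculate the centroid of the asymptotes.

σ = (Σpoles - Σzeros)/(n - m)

σ = (Σpoles - Σzeros)/(n - m) = (-19 - (-12))/(5 - 3) = -7/2 = -3.5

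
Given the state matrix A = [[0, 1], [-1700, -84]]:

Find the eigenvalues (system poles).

det(A - λI) = λ² - (-84)λ + 1700 = (λ - (-34))(λ - (-50)). Eigenvalues: -34, -50.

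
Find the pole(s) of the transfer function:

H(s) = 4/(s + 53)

Pole is where denominator = 0: s + 53 = 0, so s = -53.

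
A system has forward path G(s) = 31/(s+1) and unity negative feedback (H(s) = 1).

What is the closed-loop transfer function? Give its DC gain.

T(s) = G/(1+GH) = [31/(s+1)] / [1 + 31/(s+1)] = 31/(s+1+31) = 31/(s+32). DC gain = 31/32 = 0.96875.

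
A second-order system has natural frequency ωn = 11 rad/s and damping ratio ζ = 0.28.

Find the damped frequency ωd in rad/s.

ωd = ωn√(1 - ζ²) = 11√(1 - 0.28²) = 10.56 rad/s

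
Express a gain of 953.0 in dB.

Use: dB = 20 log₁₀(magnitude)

dB = 20 log₁₀(953.0) = 59.6 dB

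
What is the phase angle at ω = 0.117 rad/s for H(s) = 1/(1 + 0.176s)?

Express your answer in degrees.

Phase = -arctan(ωτ) = -arctan(0.117 × 0.176) = -1.2°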